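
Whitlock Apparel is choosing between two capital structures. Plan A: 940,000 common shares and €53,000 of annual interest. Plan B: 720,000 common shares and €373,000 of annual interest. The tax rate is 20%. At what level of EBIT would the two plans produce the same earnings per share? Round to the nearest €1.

€1,420,273

Set EPS_A = EPS_B: (EBIT − €53,000)(1 − 0.20) ÷ 940,000 = (EBIT − €373,000)(1 − 0.20) ÷ 720,000.
The (1 − t) factor cancels: (EBIT − 53,000) × 720,000 = (EBIT − 373,000) × 940,000.
Solving, EBIT = (373,000·940,000 − 53,000·720,000) / (940,000 − 720,000) = 312,460,000,000 / 220,000 = 1,420,272.73.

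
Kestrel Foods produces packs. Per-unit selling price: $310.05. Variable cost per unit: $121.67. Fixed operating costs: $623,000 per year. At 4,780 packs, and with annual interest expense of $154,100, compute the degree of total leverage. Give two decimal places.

Contribution at this volume is 4,780 × $188.38 = $900,456.40.
Subtracting fixed costs: EBIT = $900,456.40 − $623,000 = $277,456.40. Interest = $154,100.00.
DOL = $900,456.40 ÷ $277,456.40 = 3.2454; DFL = $277,456.40 ÷ $123,356.40 = 2.2492.
Combined leverage = 3.2454 × 2.2492 = 7.2996.

7.30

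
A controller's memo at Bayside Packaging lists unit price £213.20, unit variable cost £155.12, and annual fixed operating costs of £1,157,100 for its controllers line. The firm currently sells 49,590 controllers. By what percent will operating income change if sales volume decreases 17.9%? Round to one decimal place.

Total contribution margin = 49,590 × £58.08 = £2,880,187.20.
Operating income = contribution − fixed costs = £2,880,187.20 − £1,157,100 = £1,723,087.20.
DOL = contribution ÷ EBIT = £2,880,187.20 ÷ £1,723,087.20 = 1.6715.
So EBIT moves 1.6715 × (-17.9%) = -29.9%.

-29.9%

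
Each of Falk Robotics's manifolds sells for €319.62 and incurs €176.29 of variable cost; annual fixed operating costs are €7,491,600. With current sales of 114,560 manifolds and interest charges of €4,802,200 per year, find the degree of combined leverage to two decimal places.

3.98

Total contribution margin = 114,560 × €143.33 = €16,419,884.80.
EBIT = €16,419,884.80 − €7,491,600 = €8,928,284.80. Interest = €4,802,200.00, so EBIT − I = €4,126,084.80.
Degree of total leverage = total CM / (EBIT − interest) = €16,419,884.80 / €4,126,084.80 = 3.9795.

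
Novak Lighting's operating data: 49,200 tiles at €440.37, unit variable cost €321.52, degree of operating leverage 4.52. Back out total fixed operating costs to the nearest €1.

Contribution at this volume is 49,200 × €118.85 = €5,847,420.00.
DOL = contribution / EBIT, so EBIT = €5,847,420.00 / 4.52 = €1,293,676.99.
Fixed costs = CM − EBIT = €5,847,420.00 − €1,293,676.99 = €4,553,743.

€4,553,743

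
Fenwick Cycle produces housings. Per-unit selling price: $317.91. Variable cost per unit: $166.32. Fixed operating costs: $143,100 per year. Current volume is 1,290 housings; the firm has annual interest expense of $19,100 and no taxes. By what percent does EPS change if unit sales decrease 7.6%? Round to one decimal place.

Total contribution margin = 1,290 × $151.59 = $195,551.10.
Subtracting fixed costs: EBIT = $195,551.10 − $143,100 = $52,451.10.
Interest = $19,100.00, so EBIT − I = $33,351.10.
DCL = total CM / (EBIT − I) = $195,551.10 / $33,351.10 = 5.8634.
EPS therefore changes by 5.8634 × (-7.6%) = -44.6%.

-44.6%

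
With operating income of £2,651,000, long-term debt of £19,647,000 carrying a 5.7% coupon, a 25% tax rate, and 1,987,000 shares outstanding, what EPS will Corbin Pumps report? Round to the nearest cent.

Interest = £1,119,879.00, so EBT = £2,651,000 − £1,119,879.00 = £1,531,121.00.
Net income = £1,531,121.00 × (1 − 0.25) = £1,148,340.75.
Per share: £1,148,340.75 / 1,987,000 shares = £0.58.

£0.58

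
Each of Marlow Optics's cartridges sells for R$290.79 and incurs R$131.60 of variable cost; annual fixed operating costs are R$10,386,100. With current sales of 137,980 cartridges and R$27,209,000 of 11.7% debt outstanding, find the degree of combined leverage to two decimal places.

Contribution at this volume is 137,980 × R$159.19 = R$21,965,036.20.
Operating income = contribution − fixed costs = R$21,965,036.20 − R$10,386,100 = R$11,578,936.20. Interest = R$3,183,453.00.
DOL = R$21,965,036.20 ÷ R$11,578,936.20 = 1.8970; DFL = R$11,578,936.20 ÷ R$8,395,483.20 = 1.3792.
DCL = DOL × DFL = 1.8970 × 1.3792 = 2.6163.

2.62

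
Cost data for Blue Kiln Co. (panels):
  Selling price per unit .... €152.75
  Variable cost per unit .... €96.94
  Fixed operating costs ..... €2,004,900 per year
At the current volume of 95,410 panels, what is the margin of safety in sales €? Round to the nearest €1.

€9,086,537

Each unit contributes €152.75 − €96.94 = €55.81. Break-even units = €2,004,900 ÷ €55.81 = 35,923.67; break-even revenue = 35,923.67 × €152.75 = €5,487,340.53.
Current sales = 95,410 × €152.75 = €14,573,877.50.
Margin of safety = €14,573,877.50 − €5,487,340.53 = €9,086,537.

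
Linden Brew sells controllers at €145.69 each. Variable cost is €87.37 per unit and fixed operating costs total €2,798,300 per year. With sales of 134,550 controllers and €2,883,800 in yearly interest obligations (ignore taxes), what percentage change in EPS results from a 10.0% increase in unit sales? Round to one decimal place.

+36.2%

At 134,550 units, contribution = 134,550 × €58.32 = €7,846,956.00.
Operating income = contribution − fixed costs = €7,846,956.00 − €2,798,300 = €5,048,656.00.
After interest of €2,883,800.00, pre-tax earnings = €2,164,856.00.
Degree of combined leverage = contribution ÷ (EBIT − I) = €7,846,956.00 ÷ €2,164,856.00 = 3.6247.
%ΔEPS = DCL × %ΔSales = 3.6247 × +10.0% = +36.2%.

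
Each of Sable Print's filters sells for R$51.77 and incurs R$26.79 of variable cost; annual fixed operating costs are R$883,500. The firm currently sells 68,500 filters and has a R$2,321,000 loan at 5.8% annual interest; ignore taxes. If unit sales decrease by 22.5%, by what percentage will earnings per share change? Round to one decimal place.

-55.6%

Total contribution margin = 68,500 × R$24.98 = R$1,711,130.00.
Operating income = contribution − fixed costs = R$1,711,130.00 − R$883,500 = R$827,630.00.
Interest = R$134,618.00, so EBIT − I = R$693,012.00.
DCL = total CM / (EBIT − I) = R$1,711,130.00 / R$693,012.00 = 2.4691.
EPS therefore changes by 2.4691 × (-22.5%) = -55.6%.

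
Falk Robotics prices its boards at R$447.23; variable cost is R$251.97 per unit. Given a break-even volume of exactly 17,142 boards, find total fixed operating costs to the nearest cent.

Each unit contributes R$447.23 − R$251.97 = R$195.26.
Since BE = FC / CM, FC = 17,142 × R$195.26 = R$3,347,146.92.

R$3,347,146.92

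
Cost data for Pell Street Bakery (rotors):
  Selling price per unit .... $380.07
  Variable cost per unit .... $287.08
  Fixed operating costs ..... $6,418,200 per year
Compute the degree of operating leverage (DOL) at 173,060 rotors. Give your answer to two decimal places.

Total contribution margin = 173,060 × $92.99 = $16,092,849.40.
EBIT = $16,092,849.40 − $6,418,200 = $9,674,649.40.
DOL = contribution ÷ EBIT = $16,092,849.40 ÷ $9,674,649.40 = 1.6634.

1.66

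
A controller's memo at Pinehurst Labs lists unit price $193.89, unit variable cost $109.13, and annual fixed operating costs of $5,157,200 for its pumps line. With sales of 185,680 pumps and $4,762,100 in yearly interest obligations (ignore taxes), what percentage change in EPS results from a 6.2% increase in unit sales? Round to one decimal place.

Total contribution margin = 185,680 × $84.76 = $15,738,236.80.
EBIT = $15,738,236.80 − $5,157,200 = $10,581,036.80.
After interest of $4,762,100.00, pre-tax earnings = $5,818,936.80.
DCL = total CM / (EBIT − I) = $15,738,236.80 / $5,818,936.80 = 2.7047.
EPS therefore changes by 2.7047 × (+6.2%) = +16.8%.

+16.8%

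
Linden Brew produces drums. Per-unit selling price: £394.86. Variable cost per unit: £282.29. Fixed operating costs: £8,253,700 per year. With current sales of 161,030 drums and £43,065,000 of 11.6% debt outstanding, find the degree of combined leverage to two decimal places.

3.72

Total contribution margin = 161,030 × £112.57 = £18,127,147.10.
Subtracting fixed costs: EBIT = £18,127,147.10 − £8,253,700 = £9,873,447.10. Interest = £4,995,540.00.
DOL = £18,127,147.10 ÷ £9,873,447.10 = 1.8359; DFL = £9,873,447.10 ÷ £4,877,907.10 = 2.0241.
DCL = DOL × DFL = 1.8359 × 2.0241 = 3.7160.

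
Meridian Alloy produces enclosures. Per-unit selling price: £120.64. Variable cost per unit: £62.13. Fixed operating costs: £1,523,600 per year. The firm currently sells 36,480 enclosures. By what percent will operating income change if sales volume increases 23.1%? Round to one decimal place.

Total contribution margin = 36,480 × £58.51 = £2,134,444.80.
Subtracting fixed costs: EBIT = £2,134,444.80 − £1,523,600 = £610,844.80.
So DOL = total CM / EBIT = £2,134,444.80 / £610,844.80 = 3.4943.
Operating income changes by 3.4943 × +23.1% = +80.7%.

+80.7%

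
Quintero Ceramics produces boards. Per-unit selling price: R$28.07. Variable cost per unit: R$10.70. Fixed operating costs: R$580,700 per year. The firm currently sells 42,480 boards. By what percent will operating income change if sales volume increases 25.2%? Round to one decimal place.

+118.3%

Contribution at this volume is 42,480 × R$17.37 = R$737,877.60.
Subtracting fixed costs: EBIT = R$737,877.60 − R$580,700 = R$157,177.60.
Degree of operating leverage = R$737,877.60 / R$157,177.60 = 4.6945.
Operating income changes by 4.6945 × +25.2% = +118.3%.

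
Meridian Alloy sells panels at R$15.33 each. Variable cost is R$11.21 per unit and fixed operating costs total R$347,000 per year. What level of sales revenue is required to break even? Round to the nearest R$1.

Contribution margin per unit = R$15.33 − R$11.21 = R$4.12, a CM ratio of R$4.12 ÷ R$15.33 = 0.2688.
Break-even sales = FC ÷ CM ratio = R$347,000 × R$15.33 / R$4.12 = R$1,291,143.

R$1,291,143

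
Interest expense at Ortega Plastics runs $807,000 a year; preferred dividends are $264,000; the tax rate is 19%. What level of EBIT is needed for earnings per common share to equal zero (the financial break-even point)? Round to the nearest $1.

Preferred dividends are paid after tax, so their pre-tax equivalent is $264,000 ÷ (1 − 0.19) = $325,925.93.
EPS = 0 when EBIT covers interest plus the pre-tax preferred burden: $807,000 + $325,925.93 = $1,132,925.93.

$1,132,926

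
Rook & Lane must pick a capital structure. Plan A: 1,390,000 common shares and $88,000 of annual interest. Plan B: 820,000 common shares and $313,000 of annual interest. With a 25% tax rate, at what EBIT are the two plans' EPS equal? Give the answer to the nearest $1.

Set EPS_A = EPS_B: (EBIT − $88,000)(1 − 0.25) ÷ 1,390,000 = (EBIT − $313,000)(1 − 0.25) ÷ 820,000.
Cancelling (1 − t) and cross-multiplying: 820,000·(EBIT − 88,000) = 1,390,000·(EBIT − 313,000).
Solving, EBIT = (313,000·1,390,000 − 88,000·820,000) / (1,390,000 − 820,000) = 362,910,000,000 / 570,000 = 636,684.21.

$636,684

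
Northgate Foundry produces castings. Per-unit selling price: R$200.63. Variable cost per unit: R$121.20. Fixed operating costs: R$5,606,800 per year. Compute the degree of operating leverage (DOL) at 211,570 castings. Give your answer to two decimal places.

Contribution at this volume is 211,570 × R$79.43 = R$16,805,005.10.
Subtracting fixed costs: EBIT = R$16,805,005.10 − R$5,606,800 = R$11,198,205.10.
Degree of operating leverage = R$16,805,005.10 / R$11,198,205.10 = 1.5007.

1.50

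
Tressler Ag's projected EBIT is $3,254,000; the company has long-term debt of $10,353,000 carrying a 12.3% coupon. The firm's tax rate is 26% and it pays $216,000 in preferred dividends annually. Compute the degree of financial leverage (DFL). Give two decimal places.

Annual interest charges come to $1,273,419.00.
Preferred dividends grossed up pre-tax: $216,000 / (1 − 0.26) = $291,891.89.
DFL = EBIT ÷ [EBIT − I − D_p/(1−t)] = $3,254,000 ÷ [$3,254,000 − $1,273,419.00 − $291,891.89] = $3,254,000 ÷ $1,688,689.11 = 1.9269.

1.93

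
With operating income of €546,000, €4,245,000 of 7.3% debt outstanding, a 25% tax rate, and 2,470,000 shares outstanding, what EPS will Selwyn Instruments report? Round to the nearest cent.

€0.07

Pre-tax income = €546,000 − €309,885.00 = €236,115.00.
Net income = €236,115.00 × (1 − 0.25) = €177,086.25.
EPS = €177,086.25 ÷ 2,470,000 = €0.07.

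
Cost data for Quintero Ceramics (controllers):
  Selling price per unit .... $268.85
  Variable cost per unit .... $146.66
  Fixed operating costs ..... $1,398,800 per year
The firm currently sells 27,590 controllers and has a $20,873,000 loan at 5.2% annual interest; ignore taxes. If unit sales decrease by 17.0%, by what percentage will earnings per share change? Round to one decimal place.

-64.6%

Total contribution margin = 27,590 × $122.19 = $3,371,222.10.
Operating income = contribution − fixed costs = $3,371,222.10 − $1,398,800 = $1,972,422.10.
After interest of $1,085,396.00, pre-tax earnings = $887,026.10.
DCL = total CM / (EBIT − I) = $3,371,222.10 / $887,026.10 = 3.8006.
%ΔEPS = DCL × %ΔSales = 3.8006 × -17.0% = -64.6%.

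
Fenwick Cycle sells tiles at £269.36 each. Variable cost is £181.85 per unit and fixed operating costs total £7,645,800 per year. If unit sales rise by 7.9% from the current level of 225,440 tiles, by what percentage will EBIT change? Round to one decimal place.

Contribution at this volume is 225,440 × £87.51 = £19,728,254.40.
Operating income = contribution − fixed costs = £19,728,254.40 − £7,645,800 = £12,082,454.40.
DOL = contribution ÷ EBIT = £19,728,254.40 ÷ £12,082,454.40 = 1.6328.
Operating income changes by 1.6328 × +7.9% = +12.9%.

+12.9%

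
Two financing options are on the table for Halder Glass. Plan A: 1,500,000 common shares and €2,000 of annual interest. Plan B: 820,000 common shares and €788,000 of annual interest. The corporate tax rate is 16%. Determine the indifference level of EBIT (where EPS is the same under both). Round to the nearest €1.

Set EPS_A = EPS_B: (EBIT − €2,000)(1 − 0.16) ÷ 1,500,000 = (EBIT − €788,000)(1 − 0.16) ÷ 820,000.
Cancelling (1 − t) and cross-multiplying: 820,000·(EBIT − 2,000) = 1,500,000·(EBIT − 788,000).
EBIT × (1,500,000 − 820,000) = 788,000 × 1,500,000 − 2,000 × 820,000 = 1,180,360,000,000, so EBIT = 1,180,360,000,000 ÷ 680,000 = 1,735,823.53.

€1,735,824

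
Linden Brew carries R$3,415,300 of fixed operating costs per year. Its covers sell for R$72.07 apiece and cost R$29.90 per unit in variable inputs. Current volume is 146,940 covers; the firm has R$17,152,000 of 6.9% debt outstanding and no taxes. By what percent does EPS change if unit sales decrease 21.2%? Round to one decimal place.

-82.2%

Contribution at this volume is 146,940 × R$42.17 = R$6,196,459.80.
Operating income = contribution − fixed costs = R$6,196,459.80 − R$3,415,300 = R$2,781,159.80.
After interest of R$1,183,488.00, pre-tax earnings = R$1,597,671.80.
Degree of combined leverage = contribution ÷ (EBIT − I) = R$6,196,459.80 ÷ R$1,597,671.80 = 3.8784.
%ΔEPS = DCL × %ΔSales = 3.8784 × -21.2% = -82.2%.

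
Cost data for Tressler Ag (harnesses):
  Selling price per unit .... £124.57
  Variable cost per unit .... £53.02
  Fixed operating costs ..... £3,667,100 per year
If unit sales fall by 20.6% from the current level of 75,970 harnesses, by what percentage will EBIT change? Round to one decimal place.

-63.3%

Total contribution margin = 75,970 × £71.55 = £5,435,653.50.
Operating income = contribution − fixed costs = £5,435,653.50 − £3,667,100 = £1,768,553.50.
So DOL = total CM / EBIT = £5,435,653.50 / £1,768,553.50 = 3.0735.
So EBIT moves 3.0735 × (-20.6%) = -63.3%.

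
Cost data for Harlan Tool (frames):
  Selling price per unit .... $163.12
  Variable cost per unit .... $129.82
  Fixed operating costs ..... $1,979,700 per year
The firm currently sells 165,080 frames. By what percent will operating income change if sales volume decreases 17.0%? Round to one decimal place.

Total contribution margin = 165,080 × $33.30 = $5,497,164.00.
Operating income = contribution − fixed costs = $5,497,164.00 − $1,979,700 = $3,517,464.00.
So DOL = total CM / EBIT = $5,497,164.00 / $3,517,464.00 = 1.5628.
%ΔEBIT = DOL × %ΔSales = 1.5628 × -17.0% = -26.6%.

-26.6%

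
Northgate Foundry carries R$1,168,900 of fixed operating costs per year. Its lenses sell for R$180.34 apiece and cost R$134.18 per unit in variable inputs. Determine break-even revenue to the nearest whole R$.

Contribution margin per unit = R$180.34 − R$134.18 = R$46.16, a CM ratio of R$46.16 ÷ R$180.34 = 0.2560.
Break-even sales = FC ÷ CM ratio = R$1,168,900 × R$180.34 / R$46.16 = R$4,566,712.

R$4,566,712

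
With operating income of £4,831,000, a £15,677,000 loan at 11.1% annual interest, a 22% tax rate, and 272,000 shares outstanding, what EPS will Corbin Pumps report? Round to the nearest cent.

£8.86

Pre-tax income = £4,831,000 − £1,740,147.00 = £3,090,853.00.
After tax at 22%: net income = £3,090,853.00 × 0.78 = £2,410,865.34.
Per share: £2,410,865.34 / 272,000 shares = £8.86.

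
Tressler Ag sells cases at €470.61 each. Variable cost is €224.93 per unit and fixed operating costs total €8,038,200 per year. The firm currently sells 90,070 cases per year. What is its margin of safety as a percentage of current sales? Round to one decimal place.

63.7%

Unit CM = price − variable cost = €470.61 − €224.93 = €245.68. Break-even units = €8,038,200 ÷ €245.68 = 32,718.17; break-even revenue = 32,718.17 × €470.61 = €15,397,497.97.
Actual sales revenue = 90,070 × €470.61 = €42,387,842.70.
Margin of safety = (€42,387,842.70 − €15,397,497.97) ÷ €42,387,842.70 = 63.7%.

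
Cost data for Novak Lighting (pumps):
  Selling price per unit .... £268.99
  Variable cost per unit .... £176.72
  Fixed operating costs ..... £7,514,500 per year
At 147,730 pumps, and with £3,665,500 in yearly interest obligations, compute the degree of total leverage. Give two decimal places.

5.56

Total contribution margin = 147,730 × £92.27 = £13,631,047.10.
Operating income = contribution − fixed costs = £13,631,047.10 − £7,514,500 = £6,116,547.10. Interest = £3,665,500.00, so EBIT − I = £2,451,047.10.
Degree of total leverage = total CM / (EBIT − interest) = £13,631,047.10 / £2,451,047.10 = 5.5613.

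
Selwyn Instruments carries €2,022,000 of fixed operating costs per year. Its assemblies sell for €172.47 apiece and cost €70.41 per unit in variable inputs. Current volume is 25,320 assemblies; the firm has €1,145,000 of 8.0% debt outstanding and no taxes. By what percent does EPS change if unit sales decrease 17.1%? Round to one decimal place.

Contribution at this volume is 25,320 × €102.06 = €2,584,159.20.
EBIT = €2,584,159.20 − €2,022,000 = €562,159.20.
After interest of €91,600.00, pre-tax earnings = €470,559.20.
DCL = total CM / (EBIT − I) = €2,584,159.20 / €470,559.20 = 5.4917.
EPS therefore changes by 5.4917 × (-17.1%) = -93.9%.

-93.9%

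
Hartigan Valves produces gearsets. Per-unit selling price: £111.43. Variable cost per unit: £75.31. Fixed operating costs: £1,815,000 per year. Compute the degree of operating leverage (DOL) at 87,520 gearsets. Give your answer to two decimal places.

Contribution at this volume is 87,520 × £36.12 = £3,161,222.40.
Operating income = contribution − fixed costs = £3,161,222.40 − £1,815,000 = £1,346,222.40.
DOL = contribution ÷ EBIT = £3,161,222.40 ÷ £1,346,222.40 = 2.3482.

2.35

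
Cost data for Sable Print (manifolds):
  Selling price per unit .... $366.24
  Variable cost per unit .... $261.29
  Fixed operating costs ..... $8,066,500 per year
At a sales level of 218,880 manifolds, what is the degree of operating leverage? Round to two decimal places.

Total contribution margin = 218,880 × $104.95 = $22,971,456.00.
EBIT = $22,971,456.00 − $8,066,500 = $14,904,956.00.
DOL = contribution ÷ EBIT = $22,971,456.00 ÷ $14,904,956.00 = 1.5412.

1.54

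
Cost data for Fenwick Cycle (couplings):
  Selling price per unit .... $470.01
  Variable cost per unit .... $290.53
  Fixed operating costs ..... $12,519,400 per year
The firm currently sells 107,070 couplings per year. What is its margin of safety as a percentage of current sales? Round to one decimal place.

34.9%

Unit CM = price − variable cost = $470.01 − $290.53 = $179.48. Break-even units = $12,519,400 ÷ $179.48 = 69,753.73; break-even revenue = 69,753.73 × $470.01 = $32,784,952.05.
Actual sales revenue = 107,070 × $470.01 = $50,323,970.70.
Margin of safety = ($50,323,970.70 − $32,784,952.05) ÷ $50,323,970.70 = 34.9%.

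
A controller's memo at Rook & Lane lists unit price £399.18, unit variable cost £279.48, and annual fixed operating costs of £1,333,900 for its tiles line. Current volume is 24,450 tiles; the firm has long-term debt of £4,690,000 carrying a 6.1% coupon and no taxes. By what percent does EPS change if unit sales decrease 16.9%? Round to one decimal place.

At 24,450 units, contribution = 24,450 × £119.70 = £2,926,665.00.
EBIT = £2,926,665.00 − £1,333,900 = £1,592,765.00.
Interest = £286,090.00, so EBIT − I = £1,306,675.00.
DCL = total CM / (EBIT − I) = £2,926,665.00 / £1,306,675.00 = 2.2398.
EPS therefore changes by 2.2398 × (-16.9%) = -37.9%.

-37.9%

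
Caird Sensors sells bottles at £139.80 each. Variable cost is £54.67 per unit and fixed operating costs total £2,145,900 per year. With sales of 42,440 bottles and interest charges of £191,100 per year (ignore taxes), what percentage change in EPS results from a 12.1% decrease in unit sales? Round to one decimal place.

At 42,440 units, contribution = 42,440 × £85.13 = £3,612,917.20.
EBIT = £3,612,917.20 − £2,145,900 = £1,467,017.20.
After interest of £191,100.00, pre-tax earnings = £1,275,917.20.
DCL = total CM / (EBIT − I) = £3,612,917.20 / £1,275,917.20 = 2.8316.
%ΔEPS = DCL × %ΔSales = 2.8316 × -12.1% = -34.3%.

-34.3%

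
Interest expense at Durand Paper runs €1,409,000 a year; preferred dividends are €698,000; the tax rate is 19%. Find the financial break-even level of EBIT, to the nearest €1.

Preferred dividends are paid after tax, so their pre-tax equivalent is €698,000 ÷ (1 − 0.19) = €861,728.40.
EPS = 0 when EBIT covers interest plus the pre-tax preferred burden: €1,409,000 + €861,728.40 = €2,270,728.40.

€2,270,728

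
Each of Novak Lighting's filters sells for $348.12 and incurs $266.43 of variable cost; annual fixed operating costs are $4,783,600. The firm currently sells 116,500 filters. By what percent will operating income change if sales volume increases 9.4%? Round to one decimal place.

At 116,500 units, contribution = 116,500 × $81.69 = $9,516,885.00.
Operating income = contribution − fixed costs = $9,516,885.00 − $4,783,600 = $4,733,285.00.
DOL = contribution ÷ EBIT = $9,516,885.00 ÷ $4,733,285.00 = 2.0106.
Operating income changes by 2.0106 × +9.4% = +18.9%.

+18.9%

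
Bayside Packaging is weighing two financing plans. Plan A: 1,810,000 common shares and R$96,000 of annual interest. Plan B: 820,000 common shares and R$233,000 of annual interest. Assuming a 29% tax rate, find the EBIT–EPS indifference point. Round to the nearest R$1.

R$346,475

Set EPS_A = EPS_B: (EBIT − R$96,000)(1 − 0.29) ÷ 1,810,000 = (EBIT − R$233,000)(1 − 0.29) ÷ 820,000.
The (1 − t) factor cancels: (EBIT − 96,000) × 820,000 = (EBIT − 233,000) × 1,810,000.
EBIT × (1,810,000 − 820,000) = 233,000 × 1,810,000 − 96,000 × 820,000 = 343,010,000,000, so EBIT = 343,010,000,000 ÷ 990,000 = 346,474.75.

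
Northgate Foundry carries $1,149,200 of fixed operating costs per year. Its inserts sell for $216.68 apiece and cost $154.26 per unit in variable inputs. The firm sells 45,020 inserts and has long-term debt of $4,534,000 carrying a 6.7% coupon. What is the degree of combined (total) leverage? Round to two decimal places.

At 45,020 units, contribution = 45,020 × $62.42 = $2,810,148.40.
Operating income = contribution − fixed costs = $2,810,148.40 − $1,149,200 = $1,660,948.40. Interest = $303,778.00, so EBIT − I = $1,357,170.40.
Degree of total leverage = total CM / (EBIT − interest) = $2,810,148.40 / $1,357,170.40 = 2.0706.

2.07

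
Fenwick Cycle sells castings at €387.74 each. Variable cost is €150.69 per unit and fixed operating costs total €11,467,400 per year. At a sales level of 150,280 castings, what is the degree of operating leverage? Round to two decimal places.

1.47

Contribution at this volume is 150,280 × €237.05 = €35,623,874.00.
EBIT = €35,623,874.00 − €11,467,400 = €24,156,474.00.
DOL = contribution ÷ EBIT = €35,623,874.00 ÷ €24,156,474.00 = 1.4747.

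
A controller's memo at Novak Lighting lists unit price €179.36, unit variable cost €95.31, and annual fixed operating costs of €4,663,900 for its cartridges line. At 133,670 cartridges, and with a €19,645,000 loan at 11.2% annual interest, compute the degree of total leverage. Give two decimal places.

At 133,670 units, contribution = 133,670 × €84.05 = €11,234,963.50.
Subtracting fixed costs: EBIT = €11,234,963.50 − €4,663,900 = €6,571,063.50. Interest = €2,200,240.00, so EBIT − I = €4,370,823.50.
DCL = contribution ÷ (EBIT − I) = €11,234,963.50 ÷ €4,370,823.50 = 2.5704.

2.57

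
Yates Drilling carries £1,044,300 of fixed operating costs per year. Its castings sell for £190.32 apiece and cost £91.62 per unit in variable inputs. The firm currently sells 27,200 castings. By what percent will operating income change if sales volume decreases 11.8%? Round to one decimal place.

-19.3%

At 27,200 units, contribution = 27,200 × £98.70 = £2,684,640.00.
EBIT = £2,684,640.00 − £1,044,300 = £1,640,340.00.
So DOL = total CM / EBIT = £2,684,640.00 / £1,640,340.00 = 1.6366.
Operating income changes by 1.6366 × -11.8% = -19.3%.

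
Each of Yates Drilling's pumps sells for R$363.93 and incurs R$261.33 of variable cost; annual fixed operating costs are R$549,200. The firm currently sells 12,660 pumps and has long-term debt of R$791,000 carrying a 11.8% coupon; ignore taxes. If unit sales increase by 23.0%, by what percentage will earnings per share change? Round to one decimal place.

At 12,660 units, contribution = 12,660 × R$102.60 = R$1,298,916.00.
EBIT = R$1,298,916.00 − R$549,200 = R$749,716.00.
Interest = R$93,338.00, so EBIT − I = R$656,378.00.
DCL = total CM / (EBIT − I) = R$1,298,916.00 / R$656,378.00 = 1.9789.
%ΔEPS = DCL × %ΔSales = 1.9789 × +23.0% = +45.5%.

+45.5%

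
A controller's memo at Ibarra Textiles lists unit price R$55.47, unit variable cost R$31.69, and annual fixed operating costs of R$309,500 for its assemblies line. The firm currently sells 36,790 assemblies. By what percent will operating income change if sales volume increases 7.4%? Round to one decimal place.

+11.5%

At 36,790 units, contribution = 36,790 × R$23.78 = R$874,866.20.
EBIT = R$874,866.20 − R$309,500 = R$565,366.20.
Degree of operating leverage = R$874,866.20 / R$565,366.20 = 1.5474.
%ΔEBIT = DOL × %ΔSales = 1.5474 × +7.4% = +11.5%.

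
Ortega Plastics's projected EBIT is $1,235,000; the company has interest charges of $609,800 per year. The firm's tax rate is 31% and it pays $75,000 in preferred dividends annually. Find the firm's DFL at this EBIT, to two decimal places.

2.39

Interest = $609,800.00.
Preferred dividends grossed up pre-tax: $75,000 / (1 − 0.31) = $108,695.65.
DFL = EBIT ÷ [EBIT − I − D_p/(1−t)] = $1,235,000 ÷ [$1,235,000 − $609,800.00 − $108,695.65] = $1,235,000 ÷ $516,504.35 = 2.3911.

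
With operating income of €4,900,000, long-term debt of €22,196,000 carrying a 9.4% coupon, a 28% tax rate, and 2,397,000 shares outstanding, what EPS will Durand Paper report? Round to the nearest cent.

Pre-tax income = €4,900,000 − €2,086,424.00 = €2,813,576.00.
Net income = €2,813,576.00 × (1 − 0.28) = €2,025,774.72.
Per share: €2,025,774.72 / 2,397,000 shares = €0.85.

€0.85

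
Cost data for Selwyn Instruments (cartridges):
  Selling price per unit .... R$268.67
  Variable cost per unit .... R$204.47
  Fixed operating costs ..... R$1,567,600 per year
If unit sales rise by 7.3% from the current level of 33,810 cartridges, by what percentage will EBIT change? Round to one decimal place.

Contribution at this volume is 33,810 × R$64.20 = R$2,170,602.00.
Subtracting fixed costs: EBIT = R$2,170,602.00 − R$1,567,600 = R$603,002.00.
DOL = contribution ÷ EBIT = R$2,170,602.00 ÷ R$603,002.00 = 3.5997.
%ΔEBIT = DOL × %ΔSales = 3.5997 × +7.3% = +26.3%.

+26.3%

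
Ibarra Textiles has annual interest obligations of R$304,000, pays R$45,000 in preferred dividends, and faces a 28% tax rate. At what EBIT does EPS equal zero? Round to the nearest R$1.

Preferred dividends are paid after tax, so their pre-tax equivalent is R$45,000 ÷ (1 − 0.28) = R$62,500.00.
Financial break-even EBIT = interest + D_p ÷ (1 − t) = R$304,000 + R$62,500.00 = R$366,500.00.

R$366,500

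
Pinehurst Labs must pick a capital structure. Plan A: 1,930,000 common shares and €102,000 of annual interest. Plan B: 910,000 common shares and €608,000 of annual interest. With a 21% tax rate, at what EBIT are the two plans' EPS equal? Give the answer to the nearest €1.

€1,059,431

At indifference, (EBIT − 102,000)(1 − t)/1,930,000 = (EBIT − 608,000)(1 − t)/910,000.
The (1 − t) factor cancels: (EBIT − 102,000) × 910,000 = (EBIT − 608,000) × 1,930,000.
Solving, EBIT = (608,000·1,930,000 − 102,000·910,000) / (1,930,000 − 910,000) = 1,080,620,000,000 / 1,020,000 = 1,059,431.37.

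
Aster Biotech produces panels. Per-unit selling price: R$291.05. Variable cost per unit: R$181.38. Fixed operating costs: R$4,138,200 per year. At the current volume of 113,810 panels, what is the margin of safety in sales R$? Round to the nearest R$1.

R$22,142,153

Each unit contributes R$291.05 − R$181.38 = R$109.67. Break-even units = R$4,138,200 ÷ R$109.67 = 37,733.20; break-even revenue = 37,733.20 × R$291.05 = R$10,982,247.74.
Current sales = 113,810 × R$291.05 = R$33,124,400.50.
Margin of safety = R$33,124,400.50 − R$10,982,247.74 = R$22,142,153.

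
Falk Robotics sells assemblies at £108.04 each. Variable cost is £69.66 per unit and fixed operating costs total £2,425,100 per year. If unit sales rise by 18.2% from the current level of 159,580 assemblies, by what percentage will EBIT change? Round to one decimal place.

Total contribution margin = 159,580 × £38.38 = £6,124,680.40.
Operating income = contribution − fixed costs = £6,124,680.40 − £2,425,100 = £3,699,580.40.
So DOL = total CM / EBIT = £6,124,680.40 / £3,699,580.40 = 1.6555.
So EBIT moves 1.6555 × (+18.2%) = +30.1%.

+30.1%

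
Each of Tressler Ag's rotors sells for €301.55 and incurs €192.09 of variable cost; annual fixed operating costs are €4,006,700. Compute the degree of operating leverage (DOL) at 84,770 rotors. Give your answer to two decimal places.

Total contribution margin = 84,770 × €109.46 = €9,278,924.20.
EBIT = €9,278,924.20 − €4,006,700 = €5,272,224.20.
DOL = contribution ÷ EBIT = €9,278,924.20 ÷ €5,272,224.20 = 1.7600.

1.76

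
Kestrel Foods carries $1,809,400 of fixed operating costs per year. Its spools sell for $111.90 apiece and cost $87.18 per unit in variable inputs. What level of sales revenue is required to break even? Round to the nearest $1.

$8,190,609

CM per unit = $111.90 − $87.18 = $24.72; CM ratio = $24.72 / $111.90 = 0.2209.
Break-even sales = FC ÷ CM ratio = $1,809,400 × $111.90 / $24.72 = $8,190,609.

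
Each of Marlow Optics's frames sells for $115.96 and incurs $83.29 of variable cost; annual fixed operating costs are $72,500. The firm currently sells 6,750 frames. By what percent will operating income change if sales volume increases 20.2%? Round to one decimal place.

Contribution at this volume is 6,750 × $32.67 = $220,522.50.
Subtracting fixed costs: EBIT = $220,522.50 − $72,500 = $148,022.50.
So DOL = total CM / EBIT = $220,522.50 / $148,022.50 = 1.4898.
Operating income changes by 1.4898 × +20.2% = +30.1%.

+30.1%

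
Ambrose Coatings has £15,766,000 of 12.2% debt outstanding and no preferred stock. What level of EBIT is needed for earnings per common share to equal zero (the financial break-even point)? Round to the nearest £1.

Annual interest = 12.2% × £15,766,000 = £1,923,452.00.
With no preferred dividends, EPS = 0 when EBIT exactly covers interest, so the financial break-even EBIT is £1,923,452.00.

£1,923,452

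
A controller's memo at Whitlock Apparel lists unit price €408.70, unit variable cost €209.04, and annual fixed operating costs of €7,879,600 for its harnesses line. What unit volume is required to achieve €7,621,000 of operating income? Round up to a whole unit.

Contribution margin per unit = €408.70 − €209.04 = €199.66.
Need Q such that Q × €199.66 − €7,879,600 = €7,621,000, i.e. Q = €15,500,600 / €199.66 = 77,634.98 → 77,635.

77,635 harnesses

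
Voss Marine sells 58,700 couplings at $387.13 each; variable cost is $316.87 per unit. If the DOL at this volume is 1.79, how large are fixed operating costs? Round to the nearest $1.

$1,820,205

Total contribution margin = 58,700 × $70.26 = $4,124,262.00.
Since DOL = CM ÷ EBIT, EBIT = $4,124,262.00 ÷ 1.79 = $2,304,056.98.
Fixed costs = CM − EBIT = $4,124,262.00 − $2,304,056.98 = $1,820,205.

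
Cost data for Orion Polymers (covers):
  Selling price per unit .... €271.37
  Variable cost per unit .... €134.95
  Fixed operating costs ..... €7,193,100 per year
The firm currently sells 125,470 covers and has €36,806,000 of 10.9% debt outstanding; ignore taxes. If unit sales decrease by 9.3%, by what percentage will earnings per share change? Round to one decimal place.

-26.9%

Contribution at this volume is 125,470 × €136.42 = €17,116,617.40.
Operating income = contribution − fixed costs = €17,116,617.40 − €7,193,100 = €9,923,517.40.
After interest of €4,011,854.00, pre-tax earnings = €5,911,663.40.
DCL = total CM / (EBIT − I) = €17,116,617.40 / €5,911,663.40 = 2.8954.
%ΔEPS = DCL × %ΔSales = 2.8954 × -9.3% = -26.9%.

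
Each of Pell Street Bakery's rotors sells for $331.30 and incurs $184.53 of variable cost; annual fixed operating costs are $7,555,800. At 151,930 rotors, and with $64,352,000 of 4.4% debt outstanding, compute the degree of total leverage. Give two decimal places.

1.87

At 151,930 units, contribution = 151,930 × $146.77 = $22,298,766.10.
Subtracting fixed costs: EBIT = $22,298,766.10 − $7,555,800 = $14,742,966.10. Interest = $2,831,488.00, so EBIT − I = $11,911,478.10.
Degree of total leverage = total CM / (EBIT − interest) = $22,298,766.10 / $11,911,478.10 = 1.8720.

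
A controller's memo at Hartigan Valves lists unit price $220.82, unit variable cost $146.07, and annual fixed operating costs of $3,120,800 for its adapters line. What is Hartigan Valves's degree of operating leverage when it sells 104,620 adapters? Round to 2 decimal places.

1.66

Total contribution margin = 104,620 × $74.75 = $7,820,345.00.
Operating income = contribution − fixed costs = $7,820,345.00 − $3,120,800 = $4,699,545.00.
So DOL = total CM / EBIT = $7,820,345.00 / $4,699,545.00 = 1.6641.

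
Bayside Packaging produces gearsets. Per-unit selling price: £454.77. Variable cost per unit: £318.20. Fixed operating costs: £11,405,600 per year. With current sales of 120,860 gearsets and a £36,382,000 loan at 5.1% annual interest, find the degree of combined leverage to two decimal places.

Contribution at this volume is 120,860 × £136.57 = £16,505,850.20.
EBIT = £16,505,850.20 − £11,405,600 = £5,100,250.20. Interest = £1,855,482.00.
DOL = £16,505,850.20 ÷ £5,100,250.20 = 3.2363; DFL = £5,100,250.20 ÷ £3,244,768.20 = 1.5718.
DCL = DOL × DFL = 3.2363 × 1.5718 = 5.0868.

5.09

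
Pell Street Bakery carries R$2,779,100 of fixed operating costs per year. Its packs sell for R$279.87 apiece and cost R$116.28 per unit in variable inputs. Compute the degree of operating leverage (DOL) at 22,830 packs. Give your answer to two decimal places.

At 22,830 units, contribution = 22,830 × R$163.59 = R$3,734,759.70.
Operating income = contribution − fixed costs = R$3,734,759.70 − R$2,779,100 = R$955,659.70.
So DOL = total CM / EBIT = R$3,734,759.70 / R$955,659.70 = 3.9080.

3.91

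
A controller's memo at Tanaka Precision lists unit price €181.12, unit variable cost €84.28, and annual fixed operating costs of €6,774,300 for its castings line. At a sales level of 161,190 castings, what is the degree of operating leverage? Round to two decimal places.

1.77

Contribution at this volume is 161,190 × €96.84 = €15,609,639.60.
Subtracting fixed costs: EBIT = €15,609,639.60 − €6,774,300 = €8,835,339.60.
So DOL = total CM / EBIT = €15,609,639.60 / €8,835,339.60 = 1.7667.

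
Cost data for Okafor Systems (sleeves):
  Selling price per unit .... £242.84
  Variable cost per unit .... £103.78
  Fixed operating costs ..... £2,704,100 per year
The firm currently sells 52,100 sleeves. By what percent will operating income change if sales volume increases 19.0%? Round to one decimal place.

Contribution at this volume is 52,100 × £139.06 = £7,245,026.00.
EBIT = £7,245,026.00 − £2,704,100 = £4,540,926.00.
Degree of operating leverage = £7,245,026.00 / £4,540,926.00 = 1.5955.
Operating income changes by 1.5955 × +19.0% = +30.3%.

+30.3%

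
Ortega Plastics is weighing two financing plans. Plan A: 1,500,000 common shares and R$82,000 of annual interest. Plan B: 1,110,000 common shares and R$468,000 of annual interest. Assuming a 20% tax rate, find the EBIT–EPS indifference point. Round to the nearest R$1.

At indifference, (EBIT − 82,000)(1 − t)/1,500,000 = (EBIT − 468,000)(1 − t)/1,110,000.
The (1 − t) factor cancels: (EBIT − 82,000) × 1,110,000 = (EBIT − 468,000) × 1,500,000.
EBIT × (1,500,000 − 1,110,000) = 468,000 × 1,500,000 − 82,000 × 1,110,000 = 610,980,000,000, so EBIT = 610,980,000,000 ÷ 390,000 = 1,566,615.38.

R$1,566,615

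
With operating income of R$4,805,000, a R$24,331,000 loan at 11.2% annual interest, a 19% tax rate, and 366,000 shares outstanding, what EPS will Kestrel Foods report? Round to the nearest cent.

R$4.60

Interest = R$2,725,072.00, so EBT = R$4,805,000 − R$2,725,072.00 = R$2,079,928.00.
After tax at 19%: net income = R$2,079,928.00 × 0.81 = R$1,684,741.68.
EPS = R$1,684,741.68 ÷ 366,000 = R$4.60.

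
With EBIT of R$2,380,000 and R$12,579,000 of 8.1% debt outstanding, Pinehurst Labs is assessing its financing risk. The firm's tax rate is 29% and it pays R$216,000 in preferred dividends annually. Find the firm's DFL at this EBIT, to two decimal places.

2.25

Interest = R$1,018,899.00.
Preferred dividends grossed up pre-tax: R$216,000 / (1 − 0.29) = R$304,225.35.
DFL = EBIT ÷ [EBIT − I − D_p/(1−t)] = R$2,380,000 ÷ [R$2,380,000 − R$1,018,899.00 − R$304,225.35] = R$2,380,000 ÷ R$1,056,875.65 = 2.2519.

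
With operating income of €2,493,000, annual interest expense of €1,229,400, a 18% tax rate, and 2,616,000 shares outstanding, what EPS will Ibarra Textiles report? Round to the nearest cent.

Interest = €1,229,400.00, so EBT = €2,493,000 − €1,229,400.00 = €1,263,600.00.
Net income = €1,263,600.00 × (1 − 0.18) = €1,036,152.00.
Per share: €1,036,152.00 / 2,616,000 shares = €0.40.

€0.40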